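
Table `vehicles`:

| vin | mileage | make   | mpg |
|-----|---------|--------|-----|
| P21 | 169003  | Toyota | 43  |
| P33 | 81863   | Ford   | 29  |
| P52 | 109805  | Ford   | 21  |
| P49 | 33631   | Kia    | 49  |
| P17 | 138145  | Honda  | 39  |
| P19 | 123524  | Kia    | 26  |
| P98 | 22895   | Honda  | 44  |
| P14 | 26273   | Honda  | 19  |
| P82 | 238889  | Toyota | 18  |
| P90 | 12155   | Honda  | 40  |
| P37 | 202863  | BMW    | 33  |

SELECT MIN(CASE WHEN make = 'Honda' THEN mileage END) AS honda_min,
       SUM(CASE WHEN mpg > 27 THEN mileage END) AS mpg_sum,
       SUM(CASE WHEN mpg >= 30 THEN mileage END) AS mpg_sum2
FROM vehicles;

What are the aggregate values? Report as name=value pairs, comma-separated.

[honda_min: make = 'Honda']
vin=P21: ✗
vin=P33: ✗
vin=P52: ✗
vin=P49: ✗
vin=P17: ✓ → 138145
vin=P19: ✗
vin=P98: ✓ → 22895
vin=P14: ✓ → 26273
vin=P82: ✗
vin=P90: ✓ → 12155
vin=P37: ✗
honda_min = MIN(138145, 22895, 26273, 12155) = 12155
—
[mpg_sum: mpg > 27]
vin=P21: ✓ → 169003
vin=P33: ✓ → 81863
vin=P52: ✗
vin=P49: ✓ → 33631
vin=P17: ✓ → 138145
vin=P19: ✗
vin=P98: ✓ → 22895
vin=P14: ✗
vin=P82: ✗
vin=P90: ✓ → 12155
vin=P37: ✓ → 202863
mpg_sum = 169003 + 81863 + 33631 + 138145 + 22895 + 12155 + 202863 = 660555
—
[mpg_sum2: mpg >= 30]
vin=P21: ✓ → 169003
vin=P33: ✗
vin=P52: ✗
vin=P49: ✓ → 33631
vin=P17: ✓ → 138145
vin=P19: ✗
vin=P98: ✓ → 22895
vin=P14: ✗
vin=P82: ✗
vin=P90: ✓ → 12155
vin=P37: ✓ → 202863
mpg_sum2 = 169003 + 33631 + 138145 + 22895 + 12155 + 202863 = 578692

honda_min=12155, mpg_sum=660555, mpg_sum2=578692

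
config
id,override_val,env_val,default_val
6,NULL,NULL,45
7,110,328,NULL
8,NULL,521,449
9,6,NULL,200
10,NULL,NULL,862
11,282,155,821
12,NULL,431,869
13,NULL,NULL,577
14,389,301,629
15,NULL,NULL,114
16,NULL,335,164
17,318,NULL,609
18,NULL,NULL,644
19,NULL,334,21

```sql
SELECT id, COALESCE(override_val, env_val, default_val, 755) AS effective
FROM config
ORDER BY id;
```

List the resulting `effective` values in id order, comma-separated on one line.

id=6: override_val=NULL, env_val=NULL, default_val=45 → 45
id=7: override_val=110 → 110
id=8: override_val=NULL, env_val=521 → 521
id=9: override_val=6 → 6
id=10: override_val=NULL, env_val=NULL, default_val=862 → 862
id=11: override_val=282 → 282
id=12: override_val=NULL, env_val=431 → 431
id=13: override_val=NULL, env_val=NULL, default_val=577 → 577
id=14: override_val=389 → 389
id=15: override_val=NULL, env_val=NULL, default_val=114 → 114
id=16: override_val=NULL, env_val=335 → 335
id=17: override_val=318 → 318
id=18: override_val=NULL, env_val=NULL, default_val=644 → 644
id=19: override_val=NULL, env_val=334 → 334

45, 110, 521, 6, 862, 282, 431, 577, 389, 114, 335, 318, 644, 334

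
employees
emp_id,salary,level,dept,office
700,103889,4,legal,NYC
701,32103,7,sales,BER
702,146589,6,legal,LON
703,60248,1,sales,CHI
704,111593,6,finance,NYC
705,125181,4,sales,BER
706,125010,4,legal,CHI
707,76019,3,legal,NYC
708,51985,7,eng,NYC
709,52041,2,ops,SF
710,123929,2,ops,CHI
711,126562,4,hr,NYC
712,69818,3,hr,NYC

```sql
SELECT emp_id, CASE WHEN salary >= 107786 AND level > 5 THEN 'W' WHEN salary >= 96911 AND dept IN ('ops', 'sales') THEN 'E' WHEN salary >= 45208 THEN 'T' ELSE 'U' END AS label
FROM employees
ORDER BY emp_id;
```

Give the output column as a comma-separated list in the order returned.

emp_id=700: salary >= 45208 → T
emp_id=701: ELSE → U
emp_id=702: salary >= 107786 AND level > 5 → W
emp_id=703: salary >= 45208 → T
emp_id=704: salary >= 107786 AND level > 5 → W
emp_id=705: salary >= 96911 AND dept IN ('ops', 'sales') → E
emp_id=706: salary >= 45208 → T
emp_id=707: salary >= 45208 → T
emp_id=708: salary >= 45208 → T
emp_id=709: salary >= 45208 → T
emp_id=710: salary >= 96911 AND dept IN ('ops', 'sales') → E
emp_id=711: salary >= 45208 → T
emp_id=712: salary >= 45208 → T

T, U, W, T, W, E, T, T, T, T, E, T, T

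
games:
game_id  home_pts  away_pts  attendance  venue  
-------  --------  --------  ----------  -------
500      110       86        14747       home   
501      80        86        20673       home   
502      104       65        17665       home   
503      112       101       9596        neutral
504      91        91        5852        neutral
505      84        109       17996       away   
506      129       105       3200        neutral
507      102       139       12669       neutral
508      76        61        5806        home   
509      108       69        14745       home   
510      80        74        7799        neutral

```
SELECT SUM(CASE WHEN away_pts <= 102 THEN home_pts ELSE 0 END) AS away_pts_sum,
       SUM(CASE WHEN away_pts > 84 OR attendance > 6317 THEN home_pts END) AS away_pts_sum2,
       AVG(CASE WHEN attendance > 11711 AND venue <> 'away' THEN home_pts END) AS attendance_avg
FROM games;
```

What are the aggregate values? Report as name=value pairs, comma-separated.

[away_pts_sum: away_pts <= 102]
game_id=500: ✓ → 110
game_id=501: ✓ → 80
game_id=502: ✓ → 104
game_id=503: ✓ → 112
game_id=504: ✓ → 91
game_id=505: ✗
game_id=506: ✗
game_id=507: ✗
game_id=508: ✓ → 76
game_id=509: ✓ → 108
game_id=510: ✓ → 80
away_pts_sum = 110 + 80 + 104 + 112 + 91 + 76 + 108 + 80 = 761
—
[away_pts_sum2: away_pts > 84 OR attendance > 6317]
game_id=500: ✓ → 110
game_id=501: ✓ → 80
game_id=502: ✓ → 104
game_id=503: ✓ → 112
game_id=504: ✓ → 91
game_id=505: ✓ → 84
game_id=506: ✓ → 129
game_id=507: ✓ → 102
game_id=508: ✗
game_id=509: ✓ → 108
game_id=510: ✓ → 80
away_pts_sum2 = 110 + 80 + 104 + 112 + 91 + 84 + 129 + 102 + 108 + 80 = 1000
—
[attendance_avg: attendance > 11711 AND venue <> 'away']
game_id=500: ✓ → 110
game_id=501: ✓ → 80
game_id=502: ✓ → 104
game_id=503: ✗
game_id=504: ✗
game_id=505: ✗
game_id=506: ✗
game_id=507: ✓ → 102
game_id=508: ✗
game_id=509: ✓ → 108
game_id=510: ✗
attendance_avg = (110 + 80 + 104 + 102 + 108) / 5 = 100.8

away_pts_sum=761, away_pts_sum2=1000, attendance_avg=100.8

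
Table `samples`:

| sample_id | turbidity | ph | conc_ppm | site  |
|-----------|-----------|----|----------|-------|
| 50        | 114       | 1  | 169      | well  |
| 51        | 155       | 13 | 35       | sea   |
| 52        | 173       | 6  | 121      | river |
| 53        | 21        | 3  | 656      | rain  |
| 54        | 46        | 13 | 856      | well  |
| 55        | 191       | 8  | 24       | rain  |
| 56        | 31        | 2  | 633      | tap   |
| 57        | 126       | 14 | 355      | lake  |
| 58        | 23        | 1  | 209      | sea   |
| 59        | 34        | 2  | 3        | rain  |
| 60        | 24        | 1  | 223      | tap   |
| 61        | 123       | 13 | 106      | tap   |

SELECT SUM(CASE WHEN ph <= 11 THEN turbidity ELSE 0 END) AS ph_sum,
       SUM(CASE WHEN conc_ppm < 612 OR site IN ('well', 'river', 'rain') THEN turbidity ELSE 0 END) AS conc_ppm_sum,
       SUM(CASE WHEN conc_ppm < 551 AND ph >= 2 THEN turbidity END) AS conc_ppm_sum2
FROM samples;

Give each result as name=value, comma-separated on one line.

[ph_sum: ph <= 11]
sample_id=50: ✓ → 114
sample_id=51: ✗
sample_id=52: ✓ → 173
sample_id=53: ✓ → 21
sample_id=54: ✗
sample_id=55: ✓ → 191
sample_id=56: ✓ → 31
sample_id=57: ✗
sample_id=58: ✓ → 23
sample_id=59: ✓ → 34
sample_id=60: ✓ → 24
sample_id=61: ✗
ph_sum = 114 + 173 + 21 + 191 + 31 + 23 + 34 + 24 = 611
—
[conc_ppm_sum: conc_ppm < 612 OR site IN ('well', 'river', 'rain')]
sample_id=50: ✓ → 114
sample_id=51: ✓ → 155
sample_id=52: ✓ → 173
sample_id=53: ✓ → 21
sample_id=54: ✓ → 46
sample_id=55: ✓ → 191
sample_id=56: ✗
sample_id=57: ✓ → 126
sample_id=58: ✓ → 23
sample_id=59: ✓ → 34
sample_id=60: ✓ → 24
sample_id=61: ✓ → 123
conc_ppm_sum = 114 + 155 + 173 + 21 + 46 + 191 + 126 + 23 + 34 + 24 + 123 = 1030
—
[conc_ppm_sum2: conc_ppm < 551 AND ph >= 2]
sample_id=50: ✗
sample_id=51: ✓ → 155
sample_id=52: ✓ → 173
sample_id=53: ✗
sample_id=54: ✗
sample_id=55: ✓ → 191
sample_id=56: ✗
sample_id=57: ✓ → 126
sample_id=58: ✗
sample_id=59: ✓ → 34
sample_id=60: ✗
sample_id=61: ✓ → 123
conc_ppm_sum2 = 155 + 173 + 191 + 126 + 34 + 123 = 802

ph_sum=611, conc_ppm_sum=1030, conc_ppm_sum2=802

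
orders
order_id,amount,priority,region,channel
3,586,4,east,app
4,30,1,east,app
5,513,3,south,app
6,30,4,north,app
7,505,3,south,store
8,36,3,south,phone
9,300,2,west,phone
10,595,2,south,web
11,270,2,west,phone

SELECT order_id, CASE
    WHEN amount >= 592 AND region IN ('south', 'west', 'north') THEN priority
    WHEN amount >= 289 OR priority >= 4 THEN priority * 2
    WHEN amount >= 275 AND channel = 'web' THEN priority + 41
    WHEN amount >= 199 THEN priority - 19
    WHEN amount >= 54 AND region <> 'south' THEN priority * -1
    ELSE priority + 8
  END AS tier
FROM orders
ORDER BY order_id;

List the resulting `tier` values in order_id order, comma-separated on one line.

order_id=3: amount >= 289 OR priority >= 4 → 8
order_id=4: ELSE → 9
order_id=5: amount >= 289 OR priority >= 4 → 6
order_id=6: amount >= 289 OR priority >= 4 → 8
order_id=7: amount >= 289 OR priority >= 4 → 6
order_id=8: ELSE → 11
order_id=9: amount >= 289 OR priority >= 4 → 4
order_id=10: amount >= 592 AND region IN ('south', 'west', 'north') → 2
order_id=11: amount >= 199 → -17

8, 9, 6, 8, 6, 11, 4, 2, -17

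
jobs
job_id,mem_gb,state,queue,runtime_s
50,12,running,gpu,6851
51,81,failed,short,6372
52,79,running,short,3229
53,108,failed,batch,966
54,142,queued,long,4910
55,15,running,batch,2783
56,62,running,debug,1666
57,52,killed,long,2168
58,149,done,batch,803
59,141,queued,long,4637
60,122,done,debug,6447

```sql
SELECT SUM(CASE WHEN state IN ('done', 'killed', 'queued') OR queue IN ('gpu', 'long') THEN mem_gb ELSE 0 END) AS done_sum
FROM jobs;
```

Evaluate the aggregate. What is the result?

job_id=50: ✓ → 12
job_id=51: ✗
job_id=52: ✗
job_id=53: ✗
job_id=54: ✓ → 142
job_id=55: ✗
job_id=56: ✗
job_id=57: ✓ → 52
job_id=58: ✓ → 149
job_id=59: ✓ → 141
job_id=60: ✓ → 122
done_sum = 12 + 142 + 52 + 149 + 141 + 122 = 618

618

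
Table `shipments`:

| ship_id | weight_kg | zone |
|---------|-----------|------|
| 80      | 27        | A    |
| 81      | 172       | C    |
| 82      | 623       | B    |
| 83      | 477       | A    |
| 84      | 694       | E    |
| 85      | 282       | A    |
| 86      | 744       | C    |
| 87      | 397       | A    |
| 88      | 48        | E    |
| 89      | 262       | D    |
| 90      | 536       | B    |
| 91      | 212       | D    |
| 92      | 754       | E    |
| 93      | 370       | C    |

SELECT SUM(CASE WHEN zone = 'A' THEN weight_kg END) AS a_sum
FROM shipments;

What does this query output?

ship_id=80: ✓ → 27
ship_id=81: ✗
ship_id=82: ✗
ship_id=83: ✓ → 477
ship_id=84: ✗
ship_id=85: ✓ → 282
ship_id=86: ✗
ship_id=87: ✓ → 397
ship_id=88: ✗
ship_id=89: ✗
ship_id=90: ✗
ship_id=91: ✗
ship_id=92: ✗
ship_id=93: ✗
a_sum = 27 + 477 + 282 + 397 = 1183

1183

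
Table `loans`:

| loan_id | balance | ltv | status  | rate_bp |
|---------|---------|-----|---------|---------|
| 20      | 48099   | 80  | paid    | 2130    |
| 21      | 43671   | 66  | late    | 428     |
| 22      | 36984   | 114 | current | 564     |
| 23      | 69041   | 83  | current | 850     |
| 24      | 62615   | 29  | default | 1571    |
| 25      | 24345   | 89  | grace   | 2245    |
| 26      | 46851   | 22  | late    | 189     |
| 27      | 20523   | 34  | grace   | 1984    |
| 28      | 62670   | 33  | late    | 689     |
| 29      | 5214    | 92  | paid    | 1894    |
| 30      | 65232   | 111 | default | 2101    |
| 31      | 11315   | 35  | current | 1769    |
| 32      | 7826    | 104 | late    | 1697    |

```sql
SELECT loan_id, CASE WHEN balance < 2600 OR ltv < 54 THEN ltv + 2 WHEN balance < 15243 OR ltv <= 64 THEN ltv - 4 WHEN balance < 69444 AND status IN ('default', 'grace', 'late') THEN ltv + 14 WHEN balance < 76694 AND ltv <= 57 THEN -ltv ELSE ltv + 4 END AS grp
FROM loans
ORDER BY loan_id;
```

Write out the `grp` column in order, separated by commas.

loan_id=20: ELSE → 84
loan_id=21: balance < 69444 AND status IN ('default', 'grace', 'late') → 80
loan_id=22: ELSE → 118
loan_id=23: ELSE → 87
loan_id=24: balance < 2600 OR ltv < 54 → 31
loan_id=25: balance < 69444 AND status IN ('default', 'grace', 'late') → 103
loan_id=26: balance < 2600 OR ltv < 54 → 24
loan_id=27: balance < 2600 OR ltv < 54 → 36
loan_id=28: balance < 2600 OR ltv < 54 → 35
loan_id=29: balance < 15243 OR ltv <= 64 → 88
loan_id=30: balance < 69444 AND status IN ('default', 'grace', 'late') → 125
loan_id=31: balance < 2600 OR ltv < 54 → 37
loan_id=32: balance < 15243 OR ltv <= 64 → 100

84, 80, 118, 87, 31, 103, 24, 36, 35, 88, 125, 37, 100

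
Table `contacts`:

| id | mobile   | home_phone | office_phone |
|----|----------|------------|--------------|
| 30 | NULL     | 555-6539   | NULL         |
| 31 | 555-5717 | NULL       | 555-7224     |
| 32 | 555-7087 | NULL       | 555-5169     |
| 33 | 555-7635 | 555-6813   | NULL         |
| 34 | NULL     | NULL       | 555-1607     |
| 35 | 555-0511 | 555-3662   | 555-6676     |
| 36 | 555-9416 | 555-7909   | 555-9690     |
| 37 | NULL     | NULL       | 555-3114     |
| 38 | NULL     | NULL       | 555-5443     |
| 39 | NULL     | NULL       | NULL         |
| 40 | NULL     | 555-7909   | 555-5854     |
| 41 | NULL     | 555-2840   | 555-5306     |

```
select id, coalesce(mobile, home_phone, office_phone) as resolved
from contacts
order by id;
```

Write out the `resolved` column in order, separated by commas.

555-6539, 555-5717, 555-7087, 555-7635, 555-1607, 555-0511, 555-9416, 555-3114, 555-5443, NULL, 555-7909, 555-2840

id=30: mobile=NULL, home_phone=555-6539 → 555-6539
id=31: mobile=555-5717 → 555-5717
id=32: mobile=555-7087 → 555-7087
id=33: mobile=555-7635 → 555-7635
id=34: mobile=NULL, home_phone=NULL, office_phone=555-1607 → 555-1607
id=35: mobile=555-0511 → 555-0511
id=36: mobile=555-9416 → 555-9416
id=37: mobile=NULL, home_phone=NULL, office_phone=555-3114 → 555-3114
id=38: mobile=NULL, home_phone=NULL, office_phone=555-5443 → 555-5443
id=39: mobile=NULL, home_phone=NULL, office_phone=NULL (all NULL) → NULL
id=40: mobile=NULL, home_phone=555-7909 → 555-7909
id=41: mobile=NULL, home_phone=555-2840 → 555-2840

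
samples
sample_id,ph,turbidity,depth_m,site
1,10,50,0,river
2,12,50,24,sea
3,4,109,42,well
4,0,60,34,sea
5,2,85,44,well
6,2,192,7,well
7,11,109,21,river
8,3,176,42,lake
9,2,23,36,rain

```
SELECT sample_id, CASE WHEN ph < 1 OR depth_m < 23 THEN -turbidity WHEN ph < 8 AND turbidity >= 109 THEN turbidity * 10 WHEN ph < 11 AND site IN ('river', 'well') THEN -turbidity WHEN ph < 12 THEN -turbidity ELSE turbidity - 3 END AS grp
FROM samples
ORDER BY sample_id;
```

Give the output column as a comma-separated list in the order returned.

-50, 47, 1090, -60, -85, -192, -109, 1760, -23

sample_id=1: ph < 1 OR depth_m < 23 → -50
sample_id=2: ELSE → 47
sample_id=3: ph < 8 AND turbidity >= 109 → 1090
sample_id=4: ph < 1 OR depth_m < 23 → -60
sample_id=5: ph < 11 AND site IN ('river', 'well') → -85
sample_id=6: ph < 1 OR depth_m < 23 → -192
sample_id=7: ph < 1 OR depth_m < 23 → -109
sample_id=8: ph < 8 AND turbidity >= 109 → 1760
sample_id=9: ph < 12 → -23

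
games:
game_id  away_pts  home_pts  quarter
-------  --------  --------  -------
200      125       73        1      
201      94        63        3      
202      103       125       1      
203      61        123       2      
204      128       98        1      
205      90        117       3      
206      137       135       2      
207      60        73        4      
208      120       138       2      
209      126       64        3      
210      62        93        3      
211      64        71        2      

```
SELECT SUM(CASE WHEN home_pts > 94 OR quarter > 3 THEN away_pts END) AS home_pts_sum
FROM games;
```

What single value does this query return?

game_id=200: ✗
game_id=201: ✗
game_id=202: ✓ → 103
game_id=203: ✓ → 61
game_id=204: ✓ → 128
game_id=205: ✓ → 90
game_id=206: ✓ → 137
game_id=207: ✓ → 60
game_id=208: ✓ → 120
game_id=209: ✗
game_id=210: ✗
game_id=211: ✗
home_pts_sum = 103 + 61 + 128 + 90 + 137 + 60 + 120 = 699

699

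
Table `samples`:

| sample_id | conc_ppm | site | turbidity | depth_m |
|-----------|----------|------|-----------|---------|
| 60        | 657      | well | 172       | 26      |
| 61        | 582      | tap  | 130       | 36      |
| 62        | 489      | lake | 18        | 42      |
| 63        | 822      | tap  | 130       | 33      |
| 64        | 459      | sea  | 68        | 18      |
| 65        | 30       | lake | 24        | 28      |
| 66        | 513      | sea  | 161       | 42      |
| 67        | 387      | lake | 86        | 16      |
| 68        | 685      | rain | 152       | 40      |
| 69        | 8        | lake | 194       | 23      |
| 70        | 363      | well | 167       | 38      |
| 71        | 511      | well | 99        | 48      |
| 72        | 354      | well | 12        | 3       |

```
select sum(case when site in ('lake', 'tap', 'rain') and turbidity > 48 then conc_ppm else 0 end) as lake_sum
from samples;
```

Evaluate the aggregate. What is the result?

2484

sample_id=60: ✗
sample_id=61: ✓ → 582
sample_id=62: ✗
sample_id=63: ✓ → 822
sample_id=64: ✗
sample_id=65: ✗
sample_id=66: ✗
sample_id=67: ✓ → 387
sample_id=68: ✓ → 685
sample_id=69: ✓ → 8
sample_id=70: ✗
sample_id=71: ✗
sample_id=72: ✗
lake_sum = 582 + 822 + 387 + 685 + 8 = 2484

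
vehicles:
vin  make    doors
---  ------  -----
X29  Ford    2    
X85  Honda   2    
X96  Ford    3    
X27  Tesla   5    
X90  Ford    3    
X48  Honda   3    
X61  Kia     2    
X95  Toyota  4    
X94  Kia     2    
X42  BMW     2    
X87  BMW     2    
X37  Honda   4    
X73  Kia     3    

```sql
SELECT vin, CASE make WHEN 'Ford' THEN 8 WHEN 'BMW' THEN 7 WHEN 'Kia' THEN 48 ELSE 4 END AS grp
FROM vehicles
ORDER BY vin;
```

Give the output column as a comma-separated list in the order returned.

4, 8, 4, 7, 4, 48, 48, 4, 7, 8, 48, 4, 8

vin=X27: ELSE → 4
vin=X29: make='Ford' → 8
vin=X37: ELSE → 4
vin=X42: make='BMW' → 7
vin=X48: ELSE → 4
vin=X61: make='Kia' → 48
vin=X73: make='Kia' → 48
vin=X85: ELSE → 4
vin=X87: make='BMW' → 7
vin=X90: make='Ford' → 8
vin=X94: make='Kia' → 48
vin=X95: ELSE → 4
vin=X96: make='Ford' → 8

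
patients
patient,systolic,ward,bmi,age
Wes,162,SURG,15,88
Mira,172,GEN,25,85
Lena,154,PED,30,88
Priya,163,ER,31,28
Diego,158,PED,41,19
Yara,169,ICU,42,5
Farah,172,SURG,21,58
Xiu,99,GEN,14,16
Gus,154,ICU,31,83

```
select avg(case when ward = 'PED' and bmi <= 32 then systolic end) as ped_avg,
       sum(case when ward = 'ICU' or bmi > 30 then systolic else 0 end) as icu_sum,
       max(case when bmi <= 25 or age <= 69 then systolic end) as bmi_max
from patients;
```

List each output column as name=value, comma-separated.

[ped_avg: ward = 'PED' and bmi <= 32]
patient=Wes: ✗
patient=Mira: ✗
patient=Lena: ✓ → 154
patient=Priya: ✗
patient=Diego: ✗
patient=Yara: ✗
patient=Farah: ✗
patient=Xiu: ✗
patient=Gus: ✗
ped_avg = 154
—
[icu_sum: ward = 'ICU' or bmi > 30]
patient=Wes: ✗
patient=Mira: ✗
patient=Lena: ✗
patient=Priya: ✓ → 163
patient=Diego: ✓ → 158
patient=Yara: ✓ → 169
patient=Farah: ✗
patient=Xiu: ✗
patient=Gus: ✓ → 154
icu_sum = 163 + 158 + 169 + 154 = 644
—
[bmi_max: bmi <= 25 or age <= 69]
patient=Wes: ✓ → 162
patient=Mira: ✓ → 172
patient=Lena: ✗
patient=Priya: ✓ → 163
patient=Diego: ✓ → 158
patient=Yara: ✓ → 169
patient=Farah: ✓ → 172
patient=Xiu: ✓ → 99
patient=Gus: ✗
bmi_max = MAX(162, 172, 163, 158, 169, 172, 99) = 172

ped_avg=154, icu_sum=644, bmi_max=172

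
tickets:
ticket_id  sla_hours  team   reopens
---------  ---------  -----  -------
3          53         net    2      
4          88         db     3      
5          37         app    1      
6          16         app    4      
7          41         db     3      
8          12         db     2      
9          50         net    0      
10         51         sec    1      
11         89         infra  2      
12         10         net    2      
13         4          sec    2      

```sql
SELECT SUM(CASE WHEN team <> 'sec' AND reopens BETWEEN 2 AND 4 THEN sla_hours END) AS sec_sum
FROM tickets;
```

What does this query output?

309

ticket_id=3: ✓ → 53
ticket_id=4: ✓ → 88
ticket_id=5: ✗
ticket_id=6: ✓ → 16
ticket_id=7: ✓ → 41
ticket_id=8: ✓ → 12
ticket_id=9: ✗
ticket_id=10: ✗
ticket_id=11: ✓ → 89
ticket_id=12: ✓ → 10
ticket_id=13: ✗
sec_sum = 53 + 88 + 16 + 41 + 12 + 89 + 10 = 309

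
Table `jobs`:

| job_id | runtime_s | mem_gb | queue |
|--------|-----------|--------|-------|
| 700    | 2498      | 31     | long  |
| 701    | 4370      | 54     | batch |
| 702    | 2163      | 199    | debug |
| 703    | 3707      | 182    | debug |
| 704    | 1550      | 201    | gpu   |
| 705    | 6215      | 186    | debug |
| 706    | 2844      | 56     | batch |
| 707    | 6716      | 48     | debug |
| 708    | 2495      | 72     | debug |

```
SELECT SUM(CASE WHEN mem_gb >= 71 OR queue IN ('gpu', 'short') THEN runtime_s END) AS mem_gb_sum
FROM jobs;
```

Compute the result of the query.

16130

job_id=700: ✗
job_id=701: ✗
job_id=702: ✓ → 2163
job_id=703: ✓ → 3707
job_id=704: ✓ → 1550
job_id=705: ✓ → 6215
job_id=706: ✗
job_id=707: ✗
job_id=708: ✓ → 2495
mem_gb_sum = 2163 + 3707 + 1550 + 6215 + 2495 = 16130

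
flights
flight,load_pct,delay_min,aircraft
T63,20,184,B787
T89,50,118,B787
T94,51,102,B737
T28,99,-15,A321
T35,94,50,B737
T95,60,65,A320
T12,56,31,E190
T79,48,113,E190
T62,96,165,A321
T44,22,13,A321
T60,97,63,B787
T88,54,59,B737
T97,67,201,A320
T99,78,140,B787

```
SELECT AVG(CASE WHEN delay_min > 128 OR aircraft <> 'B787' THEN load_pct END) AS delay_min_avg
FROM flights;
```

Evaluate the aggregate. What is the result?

flight=T63: ✓ → 20
flight=T89: ✗
flight=T94: ✓ → 51
flight=T28: ✓ → 99
flight=T35: ✓ → 94
flight=T95: ✓ → 60
flight=T12: ✓ → 56
flight=T79: ✓ → 48
flight=T62: ✓ → 96
flight=T44: ✓ → 22
flight=T60: ✗
flight=T88: ✓ → 54
flight=T97: ✓ → 67
flight=T99: ✓ → 78
delay_min_avg = (20 + 51 + 99 + 94 + 60 + 56 + 48 + 96 + 22 + 54 + 67 + 78) / 12 = 62.0833333333

62.0833333333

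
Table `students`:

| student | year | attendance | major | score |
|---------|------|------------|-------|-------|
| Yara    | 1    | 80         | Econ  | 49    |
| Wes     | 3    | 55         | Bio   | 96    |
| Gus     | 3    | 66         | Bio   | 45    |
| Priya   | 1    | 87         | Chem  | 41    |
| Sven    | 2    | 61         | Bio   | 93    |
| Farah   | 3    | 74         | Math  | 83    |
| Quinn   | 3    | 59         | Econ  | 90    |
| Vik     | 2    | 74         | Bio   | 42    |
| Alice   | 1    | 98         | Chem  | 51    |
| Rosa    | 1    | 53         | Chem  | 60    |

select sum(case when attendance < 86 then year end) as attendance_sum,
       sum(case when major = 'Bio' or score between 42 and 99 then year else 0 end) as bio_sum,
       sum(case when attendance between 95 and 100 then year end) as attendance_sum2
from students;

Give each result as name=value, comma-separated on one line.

attendance_sum=18, bio_sum=19, attendance_sum2=1

[attendance_sum: attendance < 86]
student=Yara: ✓ → 1
student=Wes: ✓ → 3
student=Gus: ✓ → 3
student=Priya: ✗
student=Sven: ✓ → 2
student=Farah: ✓ → 3
student=Quinn: ✓ → 3
student=Vik: ✓ → 2
student=Alice: ✗
student=Rosa: ✓ → 1
attendance_sum = 1 + 3 + 3 + 2 + 3 + 3 + 2 + 1 = 18
—
[bio_sum: major = 'Bio' or score between 42 and 99]
student=Yara: ✓ → 1
student=Wes: ✓ → 3
student=Gus: ✓ → 3
student=Priya: ✗
student=Sven: ✓ → 2
student=Farah: ✓ → 3
student=Quinn: ✓ → 3
student=Vik: ✓ → 2
student=Alice: ✓ → 1
student=Rosa: ✓ → 1
bio_sum = 1 + 3 + 3 + 2 + 3 + 3 + 2 + 1 + 1 = 19
—
[attendance_sum2: attendance between 95 and 100]
student=Yara: ✗
student=Wes: ✗
student=Gus: ✗
student=Priya: ✗
student=Sven: ✗
student=Farah: ✗
student=Quinn: ✗
student=Vik: ✗
student=Alice: ✓ → 1
student=Rosa: ✗
attendance_sum2 = 1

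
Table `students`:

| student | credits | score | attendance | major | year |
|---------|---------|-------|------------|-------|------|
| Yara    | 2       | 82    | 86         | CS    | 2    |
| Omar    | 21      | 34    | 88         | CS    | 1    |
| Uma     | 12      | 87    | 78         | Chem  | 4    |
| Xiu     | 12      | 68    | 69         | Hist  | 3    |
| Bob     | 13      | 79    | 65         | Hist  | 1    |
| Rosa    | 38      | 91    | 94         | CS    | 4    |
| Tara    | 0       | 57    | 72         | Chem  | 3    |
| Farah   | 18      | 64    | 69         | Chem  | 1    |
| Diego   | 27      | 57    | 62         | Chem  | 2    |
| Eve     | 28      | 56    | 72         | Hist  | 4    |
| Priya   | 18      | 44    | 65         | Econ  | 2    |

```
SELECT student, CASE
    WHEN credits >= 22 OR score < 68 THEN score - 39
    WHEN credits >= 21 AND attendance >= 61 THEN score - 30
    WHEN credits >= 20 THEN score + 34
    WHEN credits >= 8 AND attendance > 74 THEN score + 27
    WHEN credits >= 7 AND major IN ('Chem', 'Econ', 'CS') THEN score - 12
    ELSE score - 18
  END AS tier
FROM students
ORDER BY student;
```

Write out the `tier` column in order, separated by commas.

61, 18, 17, 25, -5, 5, 52, 18, 114, 50, 64

student=Bob: ELSE → 61
student=Diego: credits >= 22 OR score < 68 → 18
student=Eve: credits >= 22 OR score < 68 → 17
student=Farah: credits >= 22 OR score < 68 → 25
student=Omar: credits >= 22 OR score < 68 → -5
student=Priya: credits >= 22 OR score < 68 → 5
student=Rosa: credits >= 22 OR score < 68 → 52
student=Tara: credits >= 22 OR score < 68 → 18
student=Uma: credits >= 8 AND attendance > 74 → 114
student=Xiu: ELSE → 50
student=Yara: ELSE → 64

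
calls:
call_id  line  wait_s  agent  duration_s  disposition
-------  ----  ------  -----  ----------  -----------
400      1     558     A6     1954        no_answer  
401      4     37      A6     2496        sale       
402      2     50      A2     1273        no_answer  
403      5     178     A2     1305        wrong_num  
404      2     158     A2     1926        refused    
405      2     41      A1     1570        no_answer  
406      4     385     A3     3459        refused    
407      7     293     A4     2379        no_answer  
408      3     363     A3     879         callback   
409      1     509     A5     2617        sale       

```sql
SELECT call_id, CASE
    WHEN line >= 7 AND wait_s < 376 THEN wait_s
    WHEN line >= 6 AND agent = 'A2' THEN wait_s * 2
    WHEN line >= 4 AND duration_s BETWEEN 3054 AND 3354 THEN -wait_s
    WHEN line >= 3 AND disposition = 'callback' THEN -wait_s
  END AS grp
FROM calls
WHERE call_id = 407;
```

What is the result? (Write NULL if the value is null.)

call_id = 407: line=7, wait_s=293, agent=A4, duration_s=2379, disposition=no_answer.
line >= 7 AND wait_s < 376 → true → 293

293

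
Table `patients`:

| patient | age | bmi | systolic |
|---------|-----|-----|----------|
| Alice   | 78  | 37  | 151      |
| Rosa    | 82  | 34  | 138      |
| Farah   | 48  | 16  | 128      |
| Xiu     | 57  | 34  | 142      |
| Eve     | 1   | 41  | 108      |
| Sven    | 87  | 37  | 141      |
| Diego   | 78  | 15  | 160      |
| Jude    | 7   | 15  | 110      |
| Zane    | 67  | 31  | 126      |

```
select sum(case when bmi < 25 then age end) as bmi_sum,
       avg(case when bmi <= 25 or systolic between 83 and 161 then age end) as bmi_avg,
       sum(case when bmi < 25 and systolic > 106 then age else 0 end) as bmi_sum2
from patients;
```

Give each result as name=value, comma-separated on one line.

[bmi_sum: bmi < 25]
patient=Alice: ✗
patient=Rosa: ✗
patient=Farah: ✓ → 48
patient=Xiu: ✗
patient=Eve: ✗
patient=Sven: ✗
patient=Diego: ✓ → 78
patient=Jude: ✓ → 7
patient=Zane: ✗
bmi_sum = 48 + 78 + 7 = 133
—
[bmi_avg: bmi <= 25 or systolic between 83 and 161]
patient=Alice: ✓ → 78
patient=Rosa: ✓ → 82
patient=Farah: ✓ → 48
patient=Xiu: ✓ → 57
patient=Eve: ✓ → 1
patient=Sven: ✓ → 87
patient=Diego: ✓ → 78
patient=Jude: ✓ → 7
patient=Zane: ✓ → 67
bmi_avg = (78 + 82 + 48 + 57 + 1 + 87 + 78 + 7 + 67) / 9 = 56.1111111111
—
[bmi_sum2: bmi < 25 and systolic > 106]
patient=Alice: ✗
patient=Rosa: ✗
patient=Farah: ✓ → 48
patient=Xiu: ✗
patient=Eve: ✗
patient=Sven: ✗
patient=Diego: ✓ → 78
patient=Jude: ✓ → 7
patient=Zane: ✗
bmi_sum2 = 48 + 78 + 7 = 133

bmi_sum=133, bmi_avg=56.1111111111, bmi_sum2=133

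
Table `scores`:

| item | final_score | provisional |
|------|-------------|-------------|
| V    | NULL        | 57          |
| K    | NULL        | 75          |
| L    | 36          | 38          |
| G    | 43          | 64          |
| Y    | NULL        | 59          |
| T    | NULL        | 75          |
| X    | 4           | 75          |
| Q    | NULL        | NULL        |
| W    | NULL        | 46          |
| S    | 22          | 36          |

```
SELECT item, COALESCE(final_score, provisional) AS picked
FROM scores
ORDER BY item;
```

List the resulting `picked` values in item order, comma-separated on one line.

43, 75, 36, NULL, 22, 75, 57, 46, 4, 59

item=G: final_score=43 → 43
item=K: final_score=NULL, provisional=75 → 75
item=L: final_score=36 → 36
item=Q: final_score=NULL, provisional=NULL (all NULL) → NULL
item=S: final_score=22 → 22
item=T: final_score=NULL, provisional=75 → 75
item=V: final_score=NULL, provisional=57 → 57
item=W: final_score=NULL, provisional=46 → 46
item=X: final_score=4 → 4
item=Y: final_score=NULL, provisional=59 → 59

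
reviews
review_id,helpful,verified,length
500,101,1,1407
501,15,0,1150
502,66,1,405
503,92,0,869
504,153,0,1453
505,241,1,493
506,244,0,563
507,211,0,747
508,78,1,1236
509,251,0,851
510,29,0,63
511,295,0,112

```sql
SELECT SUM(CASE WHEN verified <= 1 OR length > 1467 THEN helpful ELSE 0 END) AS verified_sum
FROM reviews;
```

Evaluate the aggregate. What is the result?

review_id=500: ✓ → 101
review_id=501: ✓ → 15
review_id=502: ✓ → 66
review_id=503: ✓ → 92
review_id=504: ✓ → 153
review_id=505: ✓ → 241
review_id=506: ✓ → 244
review_id=507: ✓ → 211
review_id=508: ✓ → 78
review_id=509: ✓ → 251
review_id=510: ✓ → 29
review_id=511: ✓ → 295
verified_sum = 101 + 15 + 66 + 92 + 153 + 241 + 244 + 211 + 78 + 251 + 29 + 295 = 1776

1776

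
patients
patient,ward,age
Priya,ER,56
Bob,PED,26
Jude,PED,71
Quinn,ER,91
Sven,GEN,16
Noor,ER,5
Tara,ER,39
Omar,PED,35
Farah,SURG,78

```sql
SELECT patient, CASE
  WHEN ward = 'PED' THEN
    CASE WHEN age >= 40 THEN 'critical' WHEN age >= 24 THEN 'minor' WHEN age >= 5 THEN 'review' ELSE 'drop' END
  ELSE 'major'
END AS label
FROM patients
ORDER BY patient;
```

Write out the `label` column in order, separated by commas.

minor, major, critical, major, minor, major, major, major, major

patient=Bob: ward='PED' → inner[age >= 24] → minor
patient=Farah: ward='SURG' → outer ELSE → major
patient=Jude: ward='PED' → inner[age >= 40] → critical
patient=Noor: ward='ER' → outer ELSE → major
patient=Omar: ward='PED' → inner[age >= 24] → minor
patient=Priya: ward='ER' → outer ELSE → major
patient=Quinn: ward='ER' → outer ELSE → major
patient=Sven: ward='GEN' → outer ELSE → major
patient=Tara: ward='ER' → outer ELSE → major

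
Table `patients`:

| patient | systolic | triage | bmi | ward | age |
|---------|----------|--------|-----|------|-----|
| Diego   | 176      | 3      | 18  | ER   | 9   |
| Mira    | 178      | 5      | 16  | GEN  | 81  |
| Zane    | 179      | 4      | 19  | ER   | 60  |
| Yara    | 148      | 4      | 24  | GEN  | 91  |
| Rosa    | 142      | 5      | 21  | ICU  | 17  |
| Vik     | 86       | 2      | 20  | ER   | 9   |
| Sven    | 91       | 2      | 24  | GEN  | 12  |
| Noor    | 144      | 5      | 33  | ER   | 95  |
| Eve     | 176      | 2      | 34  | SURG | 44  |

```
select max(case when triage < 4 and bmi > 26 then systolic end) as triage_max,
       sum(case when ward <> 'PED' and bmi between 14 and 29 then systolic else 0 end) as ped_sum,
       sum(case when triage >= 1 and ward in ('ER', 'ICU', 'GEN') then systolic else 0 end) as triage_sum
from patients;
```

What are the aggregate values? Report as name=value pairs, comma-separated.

triage_max=176, ped_sum=1000, triage_sum=1144

[triage_max: triage < 4 and bmi > 26]
patient=Diego: ✗
patient=Mira: ✗
patient=Zane: ✗
patient=Yara: ✗
patient=Rosa: ✗
patient=Vik: ✗
patient=Sven: ✗
patient=Noor: ✗
patient=Eve: ✓ → 176
triage_max = MAX(176) = 176
—
[ped_sum: ward <> 'PED' and bmi between 14 and 29]
patient=Diego: ✓ → 176
patient=Mira: ✓ → 178
patient=Zane: ✓ → 179
patient=Yara: ✓ → 148
patient=Rosa: ✓ → 142
patient=Vik: ✓ → 86
patient=Sven: ✓ → 91
patient=Noor: ✗
patient=Eve: ✗
ped_sum = 176 + 178 + 179 + 148 + 142 + 86 + 91 = 1000
—
[triage_sum: triage >= 1 and ward in ('ER', 'ICU', 'GEN')]
patient=Diego: ✓ → 176
patient=Mira: ✓ → 178
patient=Zane: ✓ → 179
patient=Yara: ✓ → 148
patient=Rosa: ✓ → 142
patient=Vik: ✓ → 86
patient=Sven: ✓ → 91
patient=Noor: ✓ → 144
patient=Eve: ✗
triage_sum = 176 + 178 + 179 + 148 + 142 + 86 + 91 + 144 = 1144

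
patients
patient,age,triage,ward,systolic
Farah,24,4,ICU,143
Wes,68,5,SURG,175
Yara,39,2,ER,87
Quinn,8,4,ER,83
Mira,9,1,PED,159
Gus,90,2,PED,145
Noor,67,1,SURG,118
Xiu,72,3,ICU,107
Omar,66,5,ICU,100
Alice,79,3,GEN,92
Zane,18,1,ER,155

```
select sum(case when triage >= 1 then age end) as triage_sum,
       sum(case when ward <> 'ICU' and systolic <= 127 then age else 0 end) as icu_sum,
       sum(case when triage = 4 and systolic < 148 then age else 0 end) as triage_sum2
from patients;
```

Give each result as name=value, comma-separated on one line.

triage_sum=540, icu_sum=193, triage_sum2=32

[triage_sum: triage >= 1]
patient=Farah: ✓ → 24
patient=Wes: ✓ → 68
patient=Yara: ✓ → 39
patient=Quinn: ✓ → 8
patient=Mira: ✓ → 9
patient=Gus: ✓ → 90
patient=Noor: ✓ → 67
patient=Xiu: ✓ → 72
patient=Omar: ✓ → 66
patient=Alice: ✓ → 79
patient=Zane: ✓ → 18
triage_sum = 24 + 68 + 39 + 8 + 9 + 90 + 67 + 72 + 66 + 79 + 18 = 540
—
[icu_sum: ward <> 'ICU' and systolic <= 127]
patient=Farah: ✗
patient=Wes: ✗
patient=Yara: ✓ → 39
patient=Quinn: ✓ → 8
patient=Mira: ✗
patient=Gus: ✗
patient=Noor: ✓ → 67
patient=Xiu: ✗
patient=Omar: ✗
patient=Alice: ✓ → 79
patient=Zane: ✗
icu_sum = 39 + 8 + 67 + 79 = 193
—
[triage_sum2: triage = 4 and systolic < 148]
patient=Farah: ✓ → 24
patient=Wes: ✗
patient=Yara: ✗
patient=Quinn: ✓ → 8
patient=Mira: ✗
patient=Gus: ✗
patient=Noor: ✗
patient=Xiu: ✗
patient=Omar: ✗
patient=Alice: ✗
patient=Zane: ✗
triage_sum2 = 24 + 8 = 32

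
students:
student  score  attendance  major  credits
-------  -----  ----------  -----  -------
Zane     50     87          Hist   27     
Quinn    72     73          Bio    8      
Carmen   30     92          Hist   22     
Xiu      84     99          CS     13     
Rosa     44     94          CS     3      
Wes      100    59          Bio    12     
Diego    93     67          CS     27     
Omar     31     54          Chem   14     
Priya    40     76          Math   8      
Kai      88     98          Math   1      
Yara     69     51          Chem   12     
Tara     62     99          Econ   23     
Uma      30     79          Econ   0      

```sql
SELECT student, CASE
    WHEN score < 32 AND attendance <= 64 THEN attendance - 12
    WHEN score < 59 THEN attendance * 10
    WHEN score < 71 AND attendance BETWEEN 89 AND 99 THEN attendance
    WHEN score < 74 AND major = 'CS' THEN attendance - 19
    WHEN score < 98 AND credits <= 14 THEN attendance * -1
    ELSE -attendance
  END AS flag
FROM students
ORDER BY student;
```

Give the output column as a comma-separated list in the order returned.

student=Carmen: score < 59 → 920
student=Diego: ELSE → -67
student=Kai: score < 98 AND credits <= 14 → -98
student=Omar: score < 32 AND attendance <= 64 → 42
student=Priya: score < 59 → 760
student=Quinn: score < 98 AND credits <= 14 → -73
student=Rosa: score < 59 → 940
student=Tara: score < 71 AND attendance BETWEEN 89 AND 99 → 99
student=Uma: score < 59 → 790
student=Wes: ELSE → -59
student=Xiu: score < 98 AND credits <= 14 → -99
student=Yara: score < 98 AND credits <= 14 → -51
student=Zane: score < 59 → 870

920, -67, -98, 42, 760, -73, 940, 99, 790, -59, -99, -51, 870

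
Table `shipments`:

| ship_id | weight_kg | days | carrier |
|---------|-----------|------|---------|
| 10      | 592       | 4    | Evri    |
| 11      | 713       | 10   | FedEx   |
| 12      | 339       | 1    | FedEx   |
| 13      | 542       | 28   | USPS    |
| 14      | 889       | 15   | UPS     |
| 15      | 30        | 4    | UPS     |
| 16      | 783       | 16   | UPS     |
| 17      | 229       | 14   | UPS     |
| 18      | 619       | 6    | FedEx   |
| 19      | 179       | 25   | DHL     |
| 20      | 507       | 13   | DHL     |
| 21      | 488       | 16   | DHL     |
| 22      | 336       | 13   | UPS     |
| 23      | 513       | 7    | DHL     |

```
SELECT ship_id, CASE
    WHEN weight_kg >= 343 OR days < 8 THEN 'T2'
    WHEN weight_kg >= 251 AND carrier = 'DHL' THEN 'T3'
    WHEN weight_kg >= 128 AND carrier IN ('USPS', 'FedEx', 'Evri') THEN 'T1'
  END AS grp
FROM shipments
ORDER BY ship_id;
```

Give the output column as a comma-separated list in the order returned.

ship_id=10: weight_kg >= 343 OR days < 8 → T2
ship_id=11: weight_kg >= 343 OR days < 8 → T2
ship_id=12: weight_kg >= 343 OR days < 8 → T2
ship_id=13: weight_kg >= 343 OR days < 8 → T2
ship_id=14: weight_kg >= 343 OR days < 8 → T2
ship_id=15: weight_kg >= 343 OR days < 8 → T2
ship_id=16: weight_kg >= 343 OR days < 8 → T2
ship_id=17: (no match → NULL) → NULL
ship_id=18: weight_kg >= 343 OR days < 8 → T2
ship_id=19: (no match → NULL) → NULL
ship_id=20: weight_kg >= 343 OR days < 8 → T2
ship_id=21: weight_kg >= 343 OR days < 8 → T2
ship_id=22: (no match → NULL) → NULL
ship_id=23: weight_kg >= 343 OR days < 8 → T2

T2, T2, T2, T2, T2, T2, T2, NULL, T2, NULL, T2, T2, NULL, T2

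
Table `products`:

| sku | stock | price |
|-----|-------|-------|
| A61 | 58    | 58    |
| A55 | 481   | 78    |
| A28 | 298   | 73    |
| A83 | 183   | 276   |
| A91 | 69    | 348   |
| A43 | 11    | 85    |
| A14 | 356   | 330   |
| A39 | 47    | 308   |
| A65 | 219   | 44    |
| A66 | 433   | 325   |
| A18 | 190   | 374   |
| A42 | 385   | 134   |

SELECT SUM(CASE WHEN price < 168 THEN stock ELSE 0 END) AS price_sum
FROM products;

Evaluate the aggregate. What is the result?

sku=A61: ✓ → 58
sku=A55: ✓ → 481
sku=A28: ✓ → 298
sku=A83: ✗
sku=A91: ✗
sku=A43: ✓ → 11
sku=A14: ✗
sku=A39: ✗
sku=A65: ✓ → 219
sku=A66: ✗
sku=A18: ✗
sku=A42: ✓ → 385
price_sum = 58 + 481 + 298 + 11 + 219 + 385 = 1452

1452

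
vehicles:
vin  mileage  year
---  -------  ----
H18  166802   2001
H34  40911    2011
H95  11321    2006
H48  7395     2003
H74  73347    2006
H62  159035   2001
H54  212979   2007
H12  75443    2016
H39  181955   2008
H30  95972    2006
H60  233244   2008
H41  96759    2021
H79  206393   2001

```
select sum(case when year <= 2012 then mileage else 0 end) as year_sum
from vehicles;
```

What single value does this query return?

1389354

vin=H18: ✓ → 166802
vin=H34: ✓ → 40911
vin=H95: ✓ → 11321
vin=H48: ✓ → 7395
vin=H74: ✓ → 73347
vin=H62: ✓ → 159035
vin=H54: ✓ → 212979
vin=H12: ✗
vin=H39: ✓ → 181955
vin=H30: ✓ → 95972
vin=H60: ✓ → 233244
vin=H41: ✗
vin=H79: ✓ → 206393
year_sum = 166802 + 40911 + 11321 + 7395 + 73347 + 159035 + 212979 + 181955 + 95972 + 233244 + 206393 = 1389354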